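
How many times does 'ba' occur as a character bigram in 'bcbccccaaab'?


Scanning 'bcbccccaaab' for bigram 'ba':
  Position 0: 'bc' -> no
  Position 1: 'cb' -> no
  Position 2: 'bc' -> no
  Position 3: 'cc' -> no
  Position 4: 'cc' -> no
  Position 5: 'cc' -> no
  Position 6: 'ca' -> no
  Position 7: 'aa' -> no
  Position 8: 'aa' -> no
  Position 9: 'ab' -> no
Total matches: 0

0


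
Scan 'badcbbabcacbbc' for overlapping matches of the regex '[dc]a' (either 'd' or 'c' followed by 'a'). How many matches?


Pattern: [dc]a means either 'd' or 'c' followed by 'a'.
Scanning 'badcbbabcacbbc' position-by-position:
  Pos 0: window 'ba' -> no
  Pos 1: window 'ad' -> no
  Pos 2: window 'dc' -> no
  Pos 3: window 'cb' -> no
  Pos 4: window 'bb' -> no
  Pos 5: window 'ba' -> no
  Pos 6: window 'ab' -> no
  Pos 7: window 'bc' -> no
  Pos 8: window 'ca' -> MATCH
  Pos 9: window 'ac' -> no
  Pos 10: window 'cb' -> no
  Pos 11: window 'bb' -> no
  Pos 12: window 'bc' -> no
  Pos 13: window 'c' -> no
Total matches: 1

1


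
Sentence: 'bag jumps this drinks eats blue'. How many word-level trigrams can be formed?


Word trigrams from [6] words:
  Trigram 1: (bag jumps this)
  Trigram 2: (jumps this drinks)
  Trigram 3: (this drinks eats)
  Trigram 4: (drinks eats blue)
Total word trigrams: 6 - 2 = 4

4


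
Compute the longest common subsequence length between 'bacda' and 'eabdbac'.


DP table for LCS of 'bacda' and 'eabdbac':
       e  a  b  d  b  a  c
    0  0  0  0  0  0  0  0
  b 0  0  0  1  1  1  1  1
  a 0  0  1  1  1  1  2  2
  c 0  0  1  1  1  1  2  3
  d 0  0  1  1  2  2  2  3
  a 0  0  1  1  2  2  3  3
LCS: 'bac'
LCS length = 3

3


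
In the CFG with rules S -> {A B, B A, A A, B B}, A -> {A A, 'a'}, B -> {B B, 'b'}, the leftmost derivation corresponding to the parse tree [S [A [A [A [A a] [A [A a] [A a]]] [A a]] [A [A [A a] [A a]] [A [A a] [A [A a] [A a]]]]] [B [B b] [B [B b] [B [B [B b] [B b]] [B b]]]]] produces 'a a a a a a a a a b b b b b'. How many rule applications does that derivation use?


Every bracketed nonterminal node [X ...] in the tree is produced by exactly one rule application.
Reading the tree off as a leftmost derivation:
  Step 1: S  =>  A B   (applied S -> A B)
  Step 2: A B  =>  A A B   (applied A -> A A)
  Step 3: A A B  =>  A A A B   (applied A -> A A)
  Step 4: A A A B  =>  A A A A B   (applied A -> A A)
  Step 5: A A A A B  =>  a A A A B   (applied A -> a)
  Step 6: a A A A B  =>  a A A A A B   (applied A -> A A)
  Step 7: a A A A A B  =>  a a A A A B   (applied A -> a)
  Step 8: a a A A A B  =>  a a a A A B   (applied A -> a)
  Step 9: a a a A A B  =>  a a a a A B   (applied A -> a)
  Step 10: a a a a A B  =>  a a a a A A B   (applied A -> A A)
  Step 11: a a a a A A B  =>  a a a a A A A B   (applied A -> A A)
  Step 12: a a a a A A A B  =>  a a a a a A A B   (applied A -> a)
  Step 13: a a a a a A A B  =>  a a a a a a A B   (applied A -> a)
  Step 14: a a a a a a A B  =>  a a a a a a A A B   (applied A -> A A)
  Step 15: a a a a a a A A B  =>  a a a a a a a A B   (applied A -> a)
  Step 16: a a a a a a a A B  =>  a a a a a a a A A B   (applied A -> A A)
  Step 17: a a a a a a a A A B  =>  a a a a a a a a A B   (applied A -> a)
  Step 18: a a a a a a a a A B  =>  a a a a a a a a a B   (applied A -> a)
  Step 19: a a a a a a a a a B  =>  a a a a a a a a a B B   (applied B -> B B)
  Step 20: a a a a a a a a a B B  =>  a a a a a a a a a b B   (applied B -> b)
  Step 21: a a a a a a a a a b B  =>  a a a a a a a a a b B B   (applied B -> B B)
  Step 22: a a a a a a a a a b B B  =>  a a a a a a a a a b b B   (applied B -> b)
  Step 23: a a a a a a a a a b b B  =>  a a a a a a a a a b b B B   (applied B -> B B)
  Step 24: a a a a a a a a a b b B B  =>  a a a a a a a a a b b B B B   (applied B -> B B)
  Step 25: a a a a a a a a a b b B B B  =>  a a a a a a a a a b b b B B   (applied B -> b)
  Step 26: a a a a a a a a a b b b B B  =>  a a a a a a a a a b b b b B   (applied B -> b)
  Step 27: a a a a a a a a a b b b b B  =>  a a a a a a a a a b b b b b   (applied B -> b)
Final yield: a a a a a a a a a b b b b b
Total rewrite steps: 27

27


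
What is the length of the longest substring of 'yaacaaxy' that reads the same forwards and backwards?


Scanning 'yaacaaxy' for palindromic substrings.
Substring at positions 1-5: 'aacaa'.
Check: reverse('aacaa') = 'aacaa' -> palindrome confirmed.
Neighbouring characters ('y' / 'x') break symmetry, so it cannot extend further.
No longer palindromic substring exists; longest length = 5

5


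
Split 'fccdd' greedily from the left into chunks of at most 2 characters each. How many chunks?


'fccdd' has 5 characters.
Chunking with max size 2:
  Chunk 1: 'fc' (positions 0-1)
  Chunk 2: 'cd' (positions 2-3)
  Chunk 3: 'd' (positions 4-4)
Total chunks: ceil(5 / 2) = 3

3


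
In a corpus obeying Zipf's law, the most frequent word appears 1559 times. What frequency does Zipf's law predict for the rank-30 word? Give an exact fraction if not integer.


Zipf's law: freq(rank) = f1 / rank
f1 = 1559, rank = 30
freq = 1559 / 30
GCD(1559, 30) = 1
Simplified: 1559/30

1559/30


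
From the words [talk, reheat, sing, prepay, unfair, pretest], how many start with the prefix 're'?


Checking each word for prefix 're':
  'talk' -> no (count: 0)
  'reheat' -> YES, starts with 're' (count: 1)
  'sing' -> no (count: 1)
  'prepay' -> no (count: 1)
  'unfair' -> no (count: 1)
  'pretest' -> no (count: 1)
Total with prefix 're': 1

1


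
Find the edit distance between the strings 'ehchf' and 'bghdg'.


Building DP table for s1='ehchf' (len 5) and s2='bghdg' (len 5):
       b  g  h  d  g
    0  1  2  3  4  5
  e 1  1  2  3  4  5
  h 2  2  2  2  3  4
  c 3  3  3  3  3  4
  h 4  4  4  3  4  4
  f 5  5  5  4  4  5
Edit distance = dp[5][5] = 5

5


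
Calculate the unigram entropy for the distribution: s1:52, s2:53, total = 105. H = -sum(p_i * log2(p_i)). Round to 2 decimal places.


Computing entropy H = -sum(p_i * log2(p_i)):
  s1: p = 52/105 = 0.4952, -p*log2(p) = 0.5021
  s2: p = 53/105 = 0.5048, -p*log2(p) = 0.4979
H = sum of terms = 1.0000
Rounded to 2 decimals: 1.00

1.00


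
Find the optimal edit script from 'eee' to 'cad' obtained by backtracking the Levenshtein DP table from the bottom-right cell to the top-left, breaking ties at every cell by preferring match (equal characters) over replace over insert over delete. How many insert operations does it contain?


Edit distance = 3. Backtracking from cell (3, 3) with preference match > replace > insert > delete,
then listing the resulting alignment 'eee' -> 'cad' left to right:
  Step 1: replace e->c
  Step 2: replace e->a
  Step 3: replace e->d
Total insertions: 0

0


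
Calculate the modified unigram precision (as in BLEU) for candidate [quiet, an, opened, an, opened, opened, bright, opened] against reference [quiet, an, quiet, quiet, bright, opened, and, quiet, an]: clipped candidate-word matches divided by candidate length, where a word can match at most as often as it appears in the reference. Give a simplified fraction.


Reference word counts: {'an': 2, 'and': 1, 'bright': 1, 'opened': 1, 'quiet': 4}
Checking each candidate word (with clipping):
  'quiet' -> in reference (ref count 4, used 1/4) -> match (matches: 1)
  'an' -> in reference (ref count 2, used 1/2) -> match (matches: 2)
  'opened' -> in reference (ref count 1, used 1/1) -> match (matches: 3)
  'an' -> in reference (ref count 2, used 2/2) -> match (matches: 4)
  'opened' -> ref count 1 already used up (1/1) -> clipped, no match (matches: 4)
  'opened' -> ref count 1 already used up (1/1) -> clipped, no match (matches: 4)
  'bright' -> in reference (ref count 1, used 1/1) -> match (matches: 5)
  'opened' -> ref count 1 already used up (1/1) -> clipped, no match (matches: 5)
Clipped matches: 5, Candidate length: 8
Precision = 5/8

5/8


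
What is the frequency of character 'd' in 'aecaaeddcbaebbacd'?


Scanning 'aecaaeddcbaebbacd' for 'd':
  Position 6: 'd' -> MATCH (count: 1)
  Position 7: 'd' -> MATCH (count: 2)
  Position 16: 'd' -> MATCH (count: 3)
Total occurrences of 'd': 3

3


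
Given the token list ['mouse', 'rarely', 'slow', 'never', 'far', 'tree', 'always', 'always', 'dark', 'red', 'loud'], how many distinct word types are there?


Listing all tokens and tracking unique types:
  Token 1: 'mouse' -> NEW (unique so far: 1)
  Token 2: 'rarely' -> NEW (unique so far: 2)
  Token 3: 'slow' -> NEW (unique so far: 3)
  Token 4: 'never' -> NEW (unique so far: 4)
  Token 5: 'far' -> NEW (unique so far: 5)
  Token 6: 'tree' -> NEW (unique so far: 6)
  Token 7: 'always' -> NEW (unique so far: 7)
  Token 8: 'always' -> duplicate (unique so far: 7)
  Token 9: 'dark' -> NEW (unique so far: 8)
  Token 10: 'red' -> NEW (unique so far: 9)
  Token 11: 'loud' -> NEW (unique so far: 10)
Unique types: ('always', 'dark', 'far', 'loud', 'mouse', 'never', 'rarely', 'red', 'slow', 'tree')
Vocabulary size: 10

10


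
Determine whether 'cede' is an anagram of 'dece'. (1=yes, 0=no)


Sort characters of 'cede': 'cdee'
Sort characters of 'dece': 'cdee'
Sorted forms match -> they ARE anagrams
Result: 1

1


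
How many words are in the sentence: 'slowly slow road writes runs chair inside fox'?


Counting words by splitting on spaces:
  Word 1: 'slowly'
  Word 2: 'slow'
  Word 3: 'road'
  Word 4: 'writes'
  Word 5: 'runs'
  Word 6: 'chair'
  Word 7: 'inside'
  Word 8: 'fox'
Total words: 8

8


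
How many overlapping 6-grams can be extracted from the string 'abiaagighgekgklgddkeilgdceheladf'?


String 'abiaagighgekgklgddkeilgdceheladf' has length L = 32.
Number of overlapping n-grams = L - n + 1
Substituting: 32 - 6 + 1 = 27

27


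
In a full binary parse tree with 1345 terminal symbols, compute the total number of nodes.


Leaf nodes (terminals): 1345
Internal nodes = n - 1 = 1345 - 1 = 1344
Total = leaves + internal = 1345 + 1344 = 2689

2689


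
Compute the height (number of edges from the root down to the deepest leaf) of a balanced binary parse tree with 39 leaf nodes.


In a balanced binary tree with n leaves the deepest leaf is ceil(log2(n)) edges below the root.
log2(39) = 5.2854
ceil(5.2854) = 6
height (edges) = 6

6


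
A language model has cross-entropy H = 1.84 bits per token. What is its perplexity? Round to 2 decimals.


Perplexity formula: PP = 2^H
H = 1.84
PP = 2^1.84
Decompose: 2^1.84 = 2^1 * 2^0.84
2^1 = 2, 2^0.84 ~ 1.7900501
PP ~ 2 * 1.7900501 = 3.5801002
Rounded to 2 decimals: 3.58

3.58


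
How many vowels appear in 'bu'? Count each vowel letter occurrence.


Scanning each character of 'bu':
  Position 1: 'b' -> consonant (running count: 0)
  Position 2: 'u' -> vowel (running count: 1)
Total vowels: 1

1


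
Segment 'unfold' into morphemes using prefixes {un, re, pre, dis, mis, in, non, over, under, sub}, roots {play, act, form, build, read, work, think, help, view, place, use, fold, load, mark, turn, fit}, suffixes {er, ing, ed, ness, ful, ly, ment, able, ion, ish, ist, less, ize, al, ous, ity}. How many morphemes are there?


Segmenting 'unfold' against the inventory:
  'un' -> prefix (morpheme 1)
  'fold' -> root (morpheme 2)
Total morphemes: 2

2


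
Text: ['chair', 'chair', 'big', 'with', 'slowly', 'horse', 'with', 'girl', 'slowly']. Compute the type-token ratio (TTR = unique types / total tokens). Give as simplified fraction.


Tokens: 9
Unique types: ('big', 'chair', 'girl', 'horse', 'slowly', 'with') = 6
TTR = 6/9
Simplify: divide both by 3 -> 2/3
TTR = 2/3

2/3


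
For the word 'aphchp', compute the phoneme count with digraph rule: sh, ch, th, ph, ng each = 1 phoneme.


Parsing 'aphchp' greedily, digraphs first:
  'a' -> vowel phoneme (phonemes so far: 1)
  'ph' -> digraph (1 consonant phoneme) (phonemes so far: 2)
  'ch' -> digraph (1 consonant phoneme) (phonemes so far: 3)
  'p' -> consonant phoneme (phonemes so far: 4)
Total phonemes: 4

4


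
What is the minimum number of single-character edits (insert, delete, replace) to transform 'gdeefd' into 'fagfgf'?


Building DP table for s1='gdeefd' (len 6) and s2='fagfgf' (len 6):
       f  a  g  f  g  f
    0  1  2  3  4  5  6
  g 1  1  2  2  3  4  5
  d 2  2  2  3  3  4  5
  e 3  3  3  3  4  4  5
  e 4  4  4  4  4  5  5
  f 5  4  5  5  4  5  5
  d 6  5  5  6  5  5  6
Edit distance = dp[6][6] = 6

6


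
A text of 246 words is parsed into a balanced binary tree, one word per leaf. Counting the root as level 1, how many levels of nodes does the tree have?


In a balanced binary tree with n leaves the deepest leaf is ceil(log2(n)) edges below the root,
so counting node levels inclusive of root and leaves gives ceil(log2(n)) + 1 levels.
log2(246) = 7.9425
ceil(7.9425) = 8
levels = 8 + 1 = 9

9


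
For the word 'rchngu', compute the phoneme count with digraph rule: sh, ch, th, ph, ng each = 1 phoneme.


Parsing 'rchngu' greedily, digraphs first:
  'r' -> consonant phoneme (phonemes so far: 1)
  'ch' -> digraph (1 consonant phoneme) (phonemes so far: 2)
  'ng' -> digraph (1 consonant phoneme) (phonemes so far: 3)
  'u' -> vowel phoneme (phonemes so far: 4)
Total phonemes: 4

4


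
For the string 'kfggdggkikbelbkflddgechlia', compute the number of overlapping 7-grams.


String 'kfggdggkikbelbkflddgechlia' has length L = 26.
Number of overlapping n-grams = L - n + 1
Substituting: 26 - 7 + 1 = 20

20


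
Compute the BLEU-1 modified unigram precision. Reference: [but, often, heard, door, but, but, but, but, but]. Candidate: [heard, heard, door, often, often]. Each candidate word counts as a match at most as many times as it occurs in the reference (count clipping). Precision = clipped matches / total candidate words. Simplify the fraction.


Reference word counts: {'but': 6, 'door': 1, 'heard': 1, 'often': 1}
Checking each candidate word (with clipping):
  'heard' -> in reference (ref count 1, used 1/1) -> match (matches: 1)
  'heard' -> ref count 1 already used up (1/1) -> clipped, no match (matches: 1)
  'door' -> in reference (ref count 1, used 1/1) -> match (matches: 2)
  'often' -> in reference (ref count 1, used 1/1) -> match (matches: 3)
  'often' -> ref count 1 already used up (1/1) -> clipped, no match (matches: 3)
Clipped matches: 3, Candidate length: 5
Precision = 3/5

3/5


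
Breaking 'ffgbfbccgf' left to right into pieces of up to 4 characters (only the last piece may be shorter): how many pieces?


'ffgbfbccgf' has 10 characters.
Chunking with max size 4:
  Chunk 1: 'ffgb' (positions 0-3)
  Chunk 2: 'fbcc' (positions 4-7)
  Chunk 3: 'gf' (positions 8-9)
Total chunks: ceil(10 / 4) = 3

3


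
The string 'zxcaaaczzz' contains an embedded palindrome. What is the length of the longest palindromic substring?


Scanning 'zxcaaaczzz' for palindromic substrings.
Substring at positions 2-6: 'caaac'.
Check: reverse('caaac') = 'caaac' -> palindrome confirmed.
Neighbouring characters ('x' / 'z') break symmetry, so it cannot extend further.
No longer palindromic substring exists; longest length = 5

5


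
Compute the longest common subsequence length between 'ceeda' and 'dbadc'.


DP table for LCS of 'ceeda' and 'dbadc':
       d  b  a  d  c
    0  0  0  0  0  0
  c 0  0  0  0  0  1
  e 0  0  0  0  0  1
  e 0  0  0  0  0  1
  d 0  1  1  1  1  1
  a 0  1  1  2  2  2
LCS: 'da'
LCS length = 2

2


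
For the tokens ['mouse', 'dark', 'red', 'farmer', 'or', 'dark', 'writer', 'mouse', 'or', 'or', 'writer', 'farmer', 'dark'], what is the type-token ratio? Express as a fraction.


Tokens: 13
Unique types: ('dark', 'farmer', 'mouse', 'or', 'red', 'writer') = 6
TTR = 6/13
Already in lowest terms.

6/13


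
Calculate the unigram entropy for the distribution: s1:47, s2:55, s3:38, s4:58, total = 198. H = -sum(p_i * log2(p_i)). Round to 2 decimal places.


Computing entropy H = -sum(p_i * log2(p_i)):
  s1: p = 47/198 = 0.2374, -p*log2(p) = 0.4925
  s2: p = 55/198 = 0.2778, -p*log2(p) = 0.5133
  s3: p = 38/198 = 0.1919, -p*log2(p) = 0.4570
  s4: p = 58/198 = 0.2929, -p*log2(p) = 0.5189
H = sum of terms = 1.9817
Rounded to 2 decimals: 1.98

1.98


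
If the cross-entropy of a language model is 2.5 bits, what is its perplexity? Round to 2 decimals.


Perplexity formula: PP = 2^H
H = 2.5
PP = 2^2.5
Decompose: 2^2.5 = 2^2 * 2^0.5 = 2^2 * sqrt(2)
2^2 = 4, sqrt(2) ~ 1.4142136
PP ~ 4 * 1.4142136 = 5.6568544
Rounded to 2 decimals: 5.66

5.66


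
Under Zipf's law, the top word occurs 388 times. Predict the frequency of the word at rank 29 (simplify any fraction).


Zipf's law: freq(rank) = f1 / rank
f1 = 388, rank = 29
freq = 388 / 29
GCD(388, 29) = 1
Simplified: 388/29

388/29


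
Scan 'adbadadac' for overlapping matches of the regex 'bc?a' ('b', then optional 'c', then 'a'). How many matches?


Pattern: bc?a means 'b', then optional 'c', then 'a'.
Scanning 'adbadadac' position-by-position:
  Pos 0: window 'adb' -> no
  Pos 1: window 'dba' -> no
  Pos 2: window 'bad' -> MATCH
  Pos 3: window 'ada' -> no
  Pos 4: window 'dad' -> no
  Pos 5: window 'ada' -> no
  Pos 6: window 'dac' -> no
  Pos 7: window 'ac' -> no
  Pos 8: window 'c' -> no
Total matches: 1

1


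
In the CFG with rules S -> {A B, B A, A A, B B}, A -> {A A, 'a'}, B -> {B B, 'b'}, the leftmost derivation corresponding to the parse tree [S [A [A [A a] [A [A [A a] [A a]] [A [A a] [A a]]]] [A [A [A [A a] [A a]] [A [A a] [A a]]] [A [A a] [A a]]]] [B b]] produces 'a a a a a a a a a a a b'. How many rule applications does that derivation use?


Every bracketed nonterminal node [X ...] in the tree is produced by exactly one rule application.
Reading the tree off as a leftmost derivation:
  Step 1: S  =>  A B   (applied S -> A B)
  Step 2: A B  =>  A A B   (applied A -> A A)
  Step 3: A A B  =>  A A A B   (applied A -> A A)
  Step 4: A A A B  =>  a A A B   (applied A -> a)
  Step 5: a A A B  =>  a A A A B   (applied A -> A A)
  Step 6: a A A A B  =>  a A A A A B   (applied A -> A A)
  Step 7: a A A A A B  =>  a a A A A B   (applied A -> a)
  Step 8: a a A A A B  =>  a a a A A B   (applied A -> a)
  Step 9: a a a A A B  =>  a a a A A A B   (applied A -> A A)
  Step 10: a a a A A A B  =>  a a a a A A B   (applied A -> a)
  Step 11: a a a a A A B  =>  a a a a a A B   (applied A -> a)
  Step 12: a a a a a A B  =>  a a a a a A A B   (applied A -> A A)
  Step 13: a a a a a A A B  =>  a a a a a A A A B   (applied A -> A A)
  Step 14: a a a a a A A A B  =>  a a a a a A A A A B   (applied A -> A A)
  Step 15: a a a a a A A A A B  =>  a a a a a a A A A B   (applied A -> a)
  Step 16: a a a a a a A A A B  =>  a a a a a a a A A B   (applied A -> a)
  Step 17: a a a a a a a A A B  =>  a a a a a a a A A A B   (applied A -> A A)
  Step 18: a a a a a a a A A A B  =>  a a a a a a a a A A B   (applied A -> a)
  Step 19: a a a a a a a a A A B  =>  a a a a a a a a a A B   (applied A -> a)
  Step 20: a a a a a a a a a A B  =>  a a a a a a a a a A A B   (applied A -> A A)
  Step 21: a a a a a a a a a A A B  =>  a a a a a a a a a a A B   (applied A -> a)
  Step 22: a a a a a a a a a a A B  =>  a a a a a a a a a a a B   (applied A -> a)
  Step 23: a a a a a a a a a a a B  =>  a a a a a a a a a a a b   (applied B -> b)
Final yield: a a a a a a a a a a a b
Total rewrite steps: 23

23


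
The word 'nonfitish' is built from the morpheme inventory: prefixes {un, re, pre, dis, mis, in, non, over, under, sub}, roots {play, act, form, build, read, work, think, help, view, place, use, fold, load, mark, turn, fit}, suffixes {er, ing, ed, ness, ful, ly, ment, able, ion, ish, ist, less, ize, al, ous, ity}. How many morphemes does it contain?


Segmenting 'nonfitish' against the inventory:
  'non' -> prefix (morpheme 1)
  'fit' -> root (morpheme 2)
  'ish' -> suffix (morpheme 3)
Total morphemes: 3

3


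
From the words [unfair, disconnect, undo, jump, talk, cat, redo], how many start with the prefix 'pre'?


Checking each word for prefix 'pre':
  'unfair' -> no (count: 0)
  'disconnect' -> no (count: 0)
  'undo' -> no (count: 0)
  'jump' -> no (count: 0)
  'talk' -> no (count: 0)
  'cat' -> no (count: 0)
  'redo' -> no (count: 0)
Total with prefix 'pre': 0

0


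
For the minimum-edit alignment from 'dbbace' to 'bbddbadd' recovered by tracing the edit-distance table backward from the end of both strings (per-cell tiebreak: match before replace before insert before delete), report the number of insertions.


Edit distance = 5. Backtracking from cell (6, 8) with preference match > replace > insert > delete,
then listing the resulting alignment 'dbbace' -> 'bbddbadd' left to right:
  Step 1: insert 'b' [insertion #1]
  Step 2: insert 'b' [insertion #2]
  Step 3: keep 'd'
  Step 4: replace b->d
  Step 5: keep 'b'
  Step 6: keep 'a'
  Step 7: replace c->d
  Step 8: replace e->d
Total insertions: 2

2


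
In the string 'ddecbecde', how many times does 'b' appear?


Scanning 'ddecbecde' for 'b':
  Position 4: 'b' -> MATCH (count: 1)
Total occurrences of 'b': 1

1


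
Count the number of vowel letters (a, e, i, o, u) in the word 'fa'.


Scanning each character of 'fa':
  Position 1: 'f' -> consonant (running count: 0)
  Position 2: 'a' -> vowel (running count: 1)
Total vowels: 1

1


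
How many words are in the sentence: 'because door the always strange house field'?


Counting words by splitting on spaces:
  Word 1: 'because'
  Word 2: 'door'
  Word 3: 'the'
  Word 4: 'always'
  Word 5: 'strange'
  Word 6: 'house'
  Word 7: 'field'
Total words: 7

7


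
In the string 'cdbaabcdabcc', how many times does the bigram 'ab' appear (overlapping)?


Scanning 'cdbaabcdabcc' for bigram 'ab':
  Position 0: 'cd' -> no
  Position 1: 'db' -> no
  Position 2: 'ba' -> no
  Position 3: 'aa' -> no
  Position 4: 'ab' -> MATCH
  Position 5: 'bc' -> no
  Position 6: 'cd' -> no
  Position 7: 'da' -> no
  Position 8: 'ab' -> MATCH
  Position 9: 'bc' -> no
  Position 10: 'cc' -> no
Total matches: 2

2


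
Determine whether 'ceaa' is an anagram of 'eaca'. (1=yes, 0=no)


Sort characters of 'ceaa': 'aace'
Sort characters of 'eaca': 'aace'
Sorted forms match -> they ARE anagrams
Result: 1

1


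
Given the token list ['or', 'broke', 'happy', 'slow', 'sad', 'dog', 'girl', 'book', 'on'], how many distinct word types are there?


Listing all tokens and tracking unique types:
  Token 1: 'or' -> NEW (unique so far: 1)
  Token 2: 'broke' -> NEW (unique so far: 2)
  Token 3: 'happy' -> NEW (unique so far: 3)
  Token 4: 'slow' -> NEW (unique so far: 4)
  Token 5: 'sad' -> NEW (unique so far: 5)
  Token 6: 'dog' -> NEW (unique so far: 6)
  Token 7: 'girl' -> NEW (unique so far: 7)
  Token 8: 'book' -> NEW (unique so far: 8)
  Token 9: 'on' -> NEW (unique so far: 9)
Unique types: ('book', 'broke', 'dog', 'girl', 'happy', 'on', 'or', 'sad', 'slow')
Vocabulary size: 9

9


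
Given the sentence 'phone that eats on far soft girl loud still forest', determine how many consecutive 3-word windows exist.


Word trigrams from [10] words:
  Trigram 1: (phone that eats)
  Trigram 2: (that eats on)
  Trigram 3: (eats on far)
  Trigram 4: (on far soft)
  Trigram 5: (far soft girl)
  Trigram 6: (soft girl loud)
  Trigram 7: (girl loud still)
  Trigram 8: (loud still forest)
Total word trigrams: 10 - 2 = 8

8


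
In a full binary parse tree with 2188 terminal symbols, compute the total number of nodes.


Leaf nodes (terminals): 2188
Internal nodes = n - 1 = 2188 - 1 = 2187
Total = leaves + internal = 2188 + 2187 = 4375

4375


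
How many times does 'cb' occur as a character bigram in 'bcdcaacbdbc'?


Scanning 'bcdcaacbdbc' for bigram 'cb':
  Position 0: 'bc' -> no
  Position 1: 'cd' -> no
  Position 2: 'dc' -> no
  Position 3: 'ca' -> no
  Position 4: 'aa' -> no
  Position 5: 'ac' -> no
  Position 6: 'cb' -> MATCH
  Position 7: 'bd' -> no
  Position 8: 'db' -> no
  Position 9: 'bc' -> no
Total matches: 1

1


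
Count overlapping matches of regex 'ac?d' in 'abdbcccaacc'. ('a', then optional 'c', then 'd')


Pattern: ac?d means 'a', then optional 'c', then 'd'.
Scanning 'abdbcccaacc' position-by-position:
  Pos 0: window 'abd' -> no
  Pos 1: window 'bdb' -> no
  Pos 2: window 'dbc' -> no
  Pos 3: window 'bcc' -> no
  Pos 4: window 'ccc' -> no
  Pos 5: window 'cca' -> no
  Pos 6: window 'caa' -> no
  Pos 7: window 'aac' -> no
  Pos 8: window 'acc' -> no
  Pos 9: window 'cc' -> no
  Pos 10: window 'c' -> no
Total matches: 0

0


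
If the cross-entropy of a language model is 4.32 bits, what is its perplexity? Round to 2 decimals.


Perplexity formula: PP = 2^H
H = 4.32
PP = 2^4.32
Decompose: 2^4.32 = 2^4 * 2^0.32
2^4 = 16, 2^0.32 ~ 1.2483305
PP ~ 16 * 1.2483305 = 19.9732880
Rounded to 2 decimals: 19.97

19.97


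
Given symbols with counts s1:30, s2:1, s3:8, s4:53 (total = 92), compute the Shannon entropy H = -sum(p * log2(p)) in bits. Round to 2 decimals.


Computing entropy H = -sum(p_i * log2(p_i)):
  s1: p = 30/92 = 0.3261, -p*log2(p) = 0.5272
  s2: p = 1/92 = 0.0109, -p*log2(p) = 0.0709
  s3: p = 8/92 = 0.0870, -p*log2(p) = 0.3064
  s4: p = 53/92 = 0.5761, -p*log2(p) = 0.4584
H = sum of terms = 1.3629
Rounded to 2 decimals: 1.36

1.36


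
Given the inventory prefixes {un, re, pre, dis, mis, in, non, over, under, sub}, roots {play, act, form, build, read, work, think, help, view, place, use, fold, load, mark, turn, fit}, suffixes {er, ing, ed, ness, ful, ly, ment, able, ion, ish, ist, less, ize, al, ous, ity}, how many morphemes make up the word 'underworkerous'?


Segmenting 'underworkerous' against the inventory:
  'under' -> prefix (morpheme 1)
  'work' -> root (morpheme 2)
  'er' -> suffix (morpheme 3)
  'ous' -> suffix (morpheme 4)
Total morphemes: 4

4


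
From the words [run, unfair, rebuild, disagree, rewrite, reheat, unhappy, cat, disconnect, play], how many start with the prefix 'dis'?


Checking each word for prefix 'dis':
  'run' -> no (count: 0)
  'unfair' -> no (count: 0)
  'rebuild' -> no (count: 0)
  'disagree' -> YES, starts with 'dis' (count: 1)
  'rewrite' -> no (count: 1)
  'reheat' -> no (count: 1)
  'unhappy' -> no (count: 1)
  'cat' -> no (count: 1)
  'disconnect' -> YES, starts with 'dis' (count: 2)
  'play' -> no (count: 2)
Total with prefix 'dis': 2

2


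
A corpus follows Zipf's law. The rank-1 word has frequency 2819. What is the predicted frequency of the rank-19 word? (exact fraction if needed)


Zipf's law: freq(rank) = f1 / rank
f1 = 2819, rank = 19
freq = 2819 / 19
GCD(2819, 19) = 1
Simplified: 2819/19

2819/19


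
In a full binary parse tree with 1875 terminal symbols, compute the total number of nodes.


Leaf nodes (terminals): 1875
Internal nodes = n - 1 = 1875 - 1 = 1874
Total = leaves + internal = 1875 + 1874 = 3749

3749


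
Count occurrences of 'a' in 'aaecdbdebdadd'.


Scanning 'aaecdbdebdadd' for 'a':
  Position 0: 'a' -> MATCH (count: 1)
  Position 1: 'a' -> MATCH (count: 2)
  Position 10: 'a' -> MATCH (count: 3)
Total occurrences of 'a': 3

3


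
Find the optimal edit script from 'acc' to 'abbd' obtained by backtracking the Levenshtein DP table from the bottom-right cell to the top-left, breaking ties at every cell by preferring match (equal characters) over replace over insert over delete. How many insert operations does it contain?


Edit distance = 3. Backtracking from cell (3, 4) with preference match > replace > insert > delete,
then listing the resulting alignment 'acc' -> 'abbd' left to right:
  Step 1: keep 'a'
  Step 2: insert 'b' [insertion #1]
  Step 3: replace c->b
  Step 4: replace c->d
Total insertions: 1

1


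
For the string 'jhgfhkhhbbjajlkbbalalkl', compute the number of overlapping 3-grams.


String 'jhgfhkhhbbjajlkbbalalkl' has length L = 23.
Number of overlapping n-grams = L - n + 1
Substituting: 23 - 3 + 1 = 21

21


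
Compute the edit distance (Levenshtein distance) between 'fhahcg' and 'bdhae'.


Building DP table for s1='fhahcg' (len 6) and s2='bdhae' (len 5):
       b  d  h  a  e
    0  1  2  3  4  5
  f 1  1  2  3  4  5
  h 2  2  2  2  3  4
  a 3  3  3  3  2  3
  h 4  4  4  3  3  3
  c 5  5  5  4  4  4
  g 6  6  6  5  5  5
Edit distance = dp[6][5] = 5

5


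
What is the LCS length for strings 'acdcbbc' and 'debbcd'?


DP table for LCS of 'acdcbbc' and 'debbcd':
       d  e  b  b  c  d
    0  0  0  0  0  0  0
  a 0  0  0  0  0  0  0
  c 0  0  0  0  0  1  1
  d 0  1  1  1  1  1  2
  c 0  1  1  1  1  2  2
  b 0  1  1  2  2  2  2
  b 0  1  1  2  3  3  3
  c 0  1  1  2  3  4  4
LCS: 'dbbc'
LCS length = 4

4


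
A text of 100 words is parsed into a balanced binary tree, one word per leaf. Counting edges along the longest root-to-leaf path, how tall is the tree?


In a balanced binary tree with n leaves the deepest leaf is ceil(log2(n)) edges below the root.
log2(100) = 6.6439
ceil(6.6439) = 7
height (edges) = 7

7


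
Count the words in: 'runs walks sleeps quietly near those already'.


Counting words by splitting on spaces:
  Word 1: 'runs'
  Word 2: 'walks'
  Word 3: 'sleeps'
  Word 4: 'quietly'
  Word 5: 'near'
  Word 6: 'those'
  Word 7: 'already'
Total words: 7

7


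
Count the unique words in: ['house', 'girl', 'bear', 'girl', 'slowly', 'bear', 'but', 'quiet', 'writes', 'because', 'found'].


Listing all tokens and tracking unique types:
  Token 1: 'house' -> NEW (unique so far: 1)
  Token 2: 'girl' -> NEW (unique so far: 2)
  Token 3: 'bear' -> NEW (unique so far: 3)
  Token 4: 'girl' -> duplicate (unique so far: 3)
  Token 5: 'slowly' -> NEW (unique so far: 4)
  Token 6: 'bear' -> duplicate (unique so far: 4)
  Token 7: 'but' -> NEW (unique so far: 5)
  Token 8: 'quiet' -> NEW (unique so far: 6)
  Token 9: 'writes' -> NEW (unique so far: 7)
  Token 10: 'because' -> NEW (unique so far: 8)
  Token 11: 'found' -> NEW (unique so far: 9)
Unique types: ('bear', 'because', 'but', 'found', 'girl', 'house', 'quiet', 'slowly', 'writes')
Vocabulary size: 9

9


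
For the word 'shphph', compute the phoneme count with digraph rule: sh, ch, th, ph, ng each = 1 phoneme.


Parsing 'shphph' greedily, digraphs first:
  'sh' -> digraph (1 consonant phoneme) (phonemes so far: 1)
  'ph' -> digraph (1 consonant phoneme) (phonemes so far: 2)
  'ph' -> digraph (1 consonant phoneme) (phonemes so far: 3)
Total phonemes: 3

3


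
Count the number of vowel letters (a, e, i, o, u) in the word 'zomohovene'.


Scanning each character of 'zomohovene':
  Position 1: 'z' -> consonant (running count: 0)
  Position 2: 'o' -> vowel (running count: 1)
  Position 3: 'm' -> consonant (running count: 1)
  Position 4: 'o' -> vowel (running count: 2)
  Position 5: 'h' -> consonant (running count: 2)
  Position 6: 'o' -> vowel (running count: 3)
  Position 7: 'v' -> consonant (running count: 3)
  Position 8: 'e' -> vowel (running count: 4)
  Position 9: 'n' -> consonant (running count: 4)
  Position 10: 'e' -> vowel (running count: 5)
Total vowels: 5

5


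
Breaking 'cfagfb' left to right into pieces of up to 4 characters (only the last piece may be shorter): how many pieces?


'cfagfb' has 6 characters.
Chunking with max size 4:
  Chunk 1: 'cfag' (positions 0-3)
  Chunk 2: 'fb' (positions 4-5)
Total chunks: ceil(6 / 4) = 2

2


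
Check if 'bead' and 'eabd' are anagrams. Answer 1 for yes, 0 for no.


Sort characters of 'bead': 'abde'
Sort characters of 'eabd': 'abde'
Sorted forms match -> they ARE anagrams
Result: 1

1


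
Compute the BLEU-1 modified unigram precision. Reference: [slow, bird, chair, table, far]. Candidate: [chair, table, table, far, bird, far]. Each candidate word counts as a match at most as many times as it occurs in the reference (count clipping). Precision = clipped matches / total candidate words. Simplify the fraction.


Reference word counts: {'bird': 1, 'chair': 1, 'far': 1, 'slow': 1, 'table': 1}
Checking each candidate word (with clipping):
  'chair' -> in reference (ref count 1, used 1/1) -> match (matches: 1)
  'table' -> in reference (ref count 1, used 1/1) -> match (matches: 2)
  'table' -> ref count 1 already used up (1/1) -> clipped, no match (matches: 2)
  'far' -> in reference (ref count 1, used 1/1) -> match (matches: 3)
  'bird' -> in reference (ref count 1, used 1/1) -> match (matches: 4)
  'far' -> ref count 1 already used up (1/1) -> clipped, no match (matches: 4)
Clipped matches: 4, Candidate length: 6
Precision = 4/6 = 2/3

2/3


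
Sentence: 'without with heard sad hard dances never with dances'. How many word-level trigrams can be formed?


Word trigrams from [9] words:
  Trigram 1: (without with heard)
  Trigram 2: (with heard sad)
  Trigram 3: (heard sad hard)
  Trigram 4: (sad hard dances)
  Trigram 5: (hard dances never)
  Trigram 6: (dances never with)
  Trigram 7: (never with dances)
Total word trigrams: 9 - 2 = 7

7


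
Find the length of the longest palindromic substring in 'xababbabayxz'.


Scanning 'xababbabayxz' for palindromic substrings.
Substring at positions 1-8: 'ababbaba'.
Check: reverse('ababbaba') = 'ababbaba' -> palindrome confirmed.
Neighbouring characters ('x' / 'y') break symmetry, so it cannot extend further.
No longer palindromic substring exists; longest length = 8

8


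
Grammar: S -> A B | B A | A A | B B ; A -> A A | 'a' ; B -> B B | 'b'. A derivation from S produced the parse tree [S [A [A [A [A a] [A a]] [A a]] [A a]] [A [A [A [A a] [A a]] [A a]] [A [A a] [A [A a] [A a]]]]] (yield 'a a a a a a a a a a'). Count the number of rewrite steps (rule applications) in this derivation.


Every bracketed nonterminal node [X ...] in the tree is produced by exactly one rule application.
Reading the tree off as a leftmost derivation:
  Step 1: S  =>  A A   (applied S -> A A)
  Step 2: A A  =>  A A A   (applied A -> A A)
  Step 3: A A A  =>  A A A A   (applied A -> A A)
  Step 4: A A A A  =>  A A A A A   (applied A -> A A)
  Step 5: A A A A A  =>  a A A A A   (applied A -> a)
  Step 6: a A A A A  =>  a a A A A   (applied A -> a)
  Step 7: a a A A A  =>  a a a A A   (applied A -> a)
  Step 8: a a a A A  =>  a a a a A   (applied A -> a)
  Step 9: a a a a A  =>  a a a a A A   (applied A -> A A)
  Step 10: a a a a A A  =>  a a a a A A A   (applied A -> A A)
  Step 11: a a a a A A A  =>  a a a a A A A A   (applied A -> A A)
  Step 12: a a a a A A A A  =>  a a a a a A A A   (applied A -> a)
  Step 13: a a a a a A A A  =>  a a a a a a A A   (applied A -> a)
  Step 14: a a a a a a A A  =>  a a a a a a a A   (applied A -> a)
  Step 15: a a a a a a a A  =>  a a a a a a a A A   (applied A -> A A)
  Step 16: a a a a a a a A A  =>  a a a a a a a a A   (applied A -> a)
  Step 17: a a a a a a a a A  =>  a a a a a a a a A A   (applied A -> A A)
  Step 18: a a a a a a a a A A  =>  a a a a a a a a a A   (applied A -> a)
  Step 19: a a a a a a a a a A  =>  a a a a a a a a a a   (applied A -> a)
Final yield: a a a a a a a a a a
Total rewrite steps: 19

19


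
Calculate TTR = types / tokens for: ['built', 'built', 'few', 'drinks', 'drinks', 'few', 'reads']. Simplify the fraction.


Tokens: 7
Unique types: ('built', 'drinks', 'few', 'reads') = 4
TTR = 4/7
Already in lowest terms.

4/7


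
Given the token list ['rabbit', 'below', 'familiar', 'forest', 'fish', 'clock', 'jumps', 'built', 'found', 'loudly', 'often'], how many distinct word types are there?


Listing all tokens and tracking unique types:
  Token 1: 'rabbit' -> NEW (unique so far: 1)
  Token 2: 'below' -> NEW (unique so far: 2)
  Token 3: 'familiar' -> NEW (unique so far: 3)
  Token 4: 'forest' -> NEW (unique so far: 4)
  Token 5: 'fish' -> NEW (unique so far: 5)
  Token 6: 'clock' -> NEW (unique so far: 6)
  Token 7: 'jumps' -> NEW (unique so far: 7)
  Token 8: 'built' -> NEW (unique so far: 8)
  Token 9: 'found' -> NEW (unique so far: 9)
  Token 10: 'loudly' -> NEW (unique so far: 10)
  Token 11: 'often' -> NEW (unique so far: 11)
Unique types: ('below', 'built', 'clock', 'familiar', 'fish', 'forest', 'found', 'jumps', 'loudly', 'often', 'rabbit')
Vocabulary size: 11

11


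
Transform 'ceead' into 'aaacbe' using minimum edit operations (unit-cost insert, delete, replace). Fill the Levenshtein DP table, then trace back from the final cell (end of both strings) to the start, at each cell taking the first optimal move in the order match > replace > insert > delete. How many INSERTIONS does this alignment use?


Edit distance = 6. Backtracking from cell (5, 6) with preference match > replace > insert > delete,
then listing the resulting alignment 'ceead' -> 'aaacbe' left to right:
  Step 1: insert 'a' [insertion #1]
  Step 2: replace c->a
  Step 3: replace e->a
  Step 4: replace e->c
  Step 5: replace a->b
  Step 6: replace d->e
Total insertions: 1

1


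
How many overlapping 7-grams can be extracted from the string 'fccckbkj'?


String 'fccckbkj' has length L = 8.
Number of overlapping n-grams = L - n + 1
Substituting: 8 - 7 + 1 = 2

2


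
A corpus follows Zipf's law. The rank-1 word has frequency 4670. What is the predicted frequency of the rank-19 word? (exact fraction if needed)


Zipf's law: freq(rank) = f1 / rank
f1 = 4670, rank = 19
freq = 4670 / 19
GCD(4670, 19) = 1
Simplified: 4670/19

4670/19


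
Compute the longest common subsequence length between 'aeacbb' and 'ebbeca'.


DP table for LCS of 'aeacbb' and 'ebbeca':
       e  b  b  e  c  a
    0  0  0  0  0  0  0
  a 0  0  0  0  0  0  1
  e 0  1  1  1  1  1  1
  a 0  1  1  1  1  1  2
  c 0  1  1  1  1  2  2
  b 0  1  2  2  2  2  2
  b 0  1  2  3  3  3  3
LCS: 'ebb'
LCS length = 3

3


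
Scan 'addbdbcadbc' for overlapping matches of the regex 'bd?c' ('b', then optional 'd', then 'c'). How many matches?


Pattern: bd?c means 'b', then optional 'd', then 'c'.
Scanning 'addbdbcadbc' position-by-position:
  Pos 0: window 'add' -> no
  Pos 1: window 'ddb' -> no
  Pos 2: window 'dbd' -> no
  Pos 3: window 'bdb' -> no
  Pos 4: window 'dbc' -> no
  Pos 5: window 'bca' -> MATCH
  Pos 6: window 'cad' -> no
  Pos 7: window 'adb' -> no
  Pos 8: window 'dbc' -> no
  Pos 9: window 'bc' -> MATCH
  Pos 10: window 'c' -> no
Total matches: 2

2


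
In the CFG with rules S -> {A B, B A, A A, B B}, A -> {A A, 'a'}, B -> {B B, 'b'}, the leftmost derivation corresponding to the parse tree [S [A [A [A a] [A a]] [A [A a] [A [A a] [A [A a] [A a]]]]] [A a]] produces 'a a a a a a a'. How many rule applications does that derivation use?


Every bracketed nonterminal node [X ...] in the tree is produced by exactly one rule application.
Reading the tree off as a leftmost derivation:
  Step 1: S  =>  A A   (applied S -> A A)
  Step 2: A A  =>  A A A   (applied A -> A A)
  Step 3: A A A  =>  A A A A   (applied A -> A A)
  Step 4: A A A A  =>  a A A A   (applied A -> a)
  Step 5: a A A A  =>  a a A A   (applied A -> a)
  Step 6: a a A A  =>  a a A A A   (applied A -> A A)
  Step 7: a a A A A  =>  a a a A A   (applied A -> a)
  Step 8: a a a A A  =>  a a a A A A   (applied A -> A A)
  Step 9: a a a A A A  =>  a a a a A A   (applied A -> a)
  Step 10: a a a a A A  =>  a a a a A A A   (applied A -> A A)
  Step 11: a a a a A A A  =>  a a a a a A A   (applied A -> a)
  Step 12: a a a a a A A  =>  a a a a a a A   (applied A -> a)
  Step 13: a a a a a a A  =>  a a a a a a a   (applied A -> a)
Final yield: a a a a a a a
Total rewrite steps: 13

13


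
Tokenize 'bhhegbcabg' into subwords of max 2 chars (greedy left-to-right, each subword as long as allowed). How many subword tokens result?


'bhhegbcabg' has 10 characters.
Chunking with max size 2:
  Chunk 1: 'bh' (positions 0-1)
  Chunk 2: 'he' (positions 2-3)
  Chunk 3: 'gb' (positions 4-5)
  Chunk 4: 'ca' (positions 6-7)
  Chunk 5: 'bg' (positions 8-9)
Total chunks: ceil(10 / 2) = 5

5


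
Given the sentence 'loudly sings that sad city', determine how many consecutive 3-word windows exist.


Word trigrams from [5] words:
  Trigram 1: (loudly sings that)
  Trigram 2: (sings that sad)
  Trigram 3: (that sad city)
Total word trigrams: 5 - 2 = 3

3


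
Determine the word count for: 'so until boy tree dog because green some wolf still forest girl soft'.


Counting words by splitting on spaces:
  Word 1: 'so'
  Word 2: 'until'
  Word 3: 'boy'
  Word 4: 'tree'
  Word 5: 'dog'
  Word 6: 'because'
  Word 7: 'green'
  Word 8: 'some'
  Word 9: 'wolf'
  Word 10: 'still'
  Word 11: 'forest'
  Word 12: 'girl'
  Word 13: 'soft'
Total words: 13

13
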